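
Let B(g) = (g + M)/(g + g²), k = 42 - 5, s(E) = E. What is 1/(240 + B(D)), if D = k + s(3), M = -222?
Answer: 820/196709 ≈ 0.0041686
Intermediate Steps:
k = 37
D = 40 (D = 37 + 3 = 40)
B(g) = (-222 + g)/(g + g²) (B(g) = (g - 222)/(g + g²) = (-222 + g)/(g + g²))
1/(240 + B(D)) = 1/(240 + (-222 + 40)/(40*(1 + 40))) = 1/(240 + (1/40)*(-182)/41) = 1/(240 + (1/40)*(1/41)*(-182)) = 1/(240 - 91/820) = 1/(196709/820) = 820/196709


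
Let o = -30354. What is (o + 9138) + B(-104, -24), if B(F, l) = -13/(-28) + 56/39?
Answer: -23165797/1092 ≈ -21214.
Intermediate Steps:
B(F, l) = 2075/1092 (B(F, l) = -13*(-1/28) + 56*(1/39) = 13/28 + 56/39 = 2075/1092)
(o + 9138) + B(-104, -24) = (-30354 + 9138) + 2075/1092 = -21216 + 2075/1092 = -23165797/1092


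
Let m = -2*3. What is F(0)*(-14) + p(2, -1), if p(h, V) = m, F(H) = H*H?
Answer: -6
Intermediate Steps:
m = -6
F(H) = H²
p(h, V) = -6
F(0)*(-14) + p(2, -1) = 0²*(-14) - 6 = 0*(-14) - 6 = 0 - 6 = -6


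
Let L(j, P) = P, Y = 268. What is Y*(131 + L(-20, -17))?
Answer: 30552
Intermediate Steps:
Y*(131 + L(-20, -17)) = 268*(131 - 17) = 268*114 = 30552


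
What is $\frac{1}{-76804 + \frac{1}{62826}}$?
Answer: $- \frac{62826}{4825288103} \approx -1.302 \cdot 10^{-5}$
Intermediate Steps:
$\frac{1}{-76804 + \frac{1}{62826}} = \frac{1}{- \frac{4825288103}{62826}} = - \frac{62826}{4825288103}$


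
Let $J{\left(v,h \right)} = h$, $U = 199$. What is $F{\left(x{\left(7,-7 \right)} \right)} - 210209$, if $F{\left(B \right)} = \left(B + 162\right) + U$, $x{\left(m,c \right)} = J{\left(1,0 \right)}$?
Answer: $-209848$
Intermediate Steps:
$x{\left(m,c \right)} = 0$
$F{\left(B \right)} = 361 + B$ ($F{\left(B \right)} = \left(B + 162\right) + 199 = \left(162 + B\right) + 199 = 361 + B$)
$F{\left(x{\left(7,-7 \right)} \right)} - 210209 = \left(361 + 0\right) - 210209 = 361 - 210209 = -209848$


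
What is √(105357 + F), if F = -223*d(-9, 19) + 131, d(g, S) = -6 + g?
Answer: √108833 ≈ 329.90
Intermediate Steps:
F = 3476 (F = -223*(-6 - 9) + 131 = -223*(-15) + 131 = 3345 + 131 = 3476)
√(105357 + F) = √(105357 + 3476) = √108833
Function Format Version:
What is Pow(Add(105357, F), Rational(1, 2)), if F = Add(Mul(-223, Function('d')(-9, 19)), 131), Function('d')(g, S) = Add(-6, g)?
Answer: Pow(108833, Rational(1, 2)) ≈ 329.90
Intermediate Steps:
F = 3476 (F = Add(Mul(-223, Add(-6, -9)), 131) = Add(Mul(-223, -15), 131) = Add(3345, 131) = 3476)
Pow(Add(105357, F), Rational(1, 2)) = Pow(Add(105357, 3476), Rational(1, 2)) = Pow(108833, Rational(1, 2))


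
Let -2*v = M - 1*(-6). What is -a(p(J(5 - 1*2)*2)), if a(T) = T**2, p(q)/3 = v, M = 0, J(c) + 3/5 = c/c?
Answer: -81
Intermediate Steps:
J(c) = 2/5 (J(c) = -3/5 + c/c = -3/5 + 1 = 2/5)
v = -3 (v = -(0 - 1*(-6))/2 = -(0 + 6)/2 = -1/2*6 = -3)
p(q) = -9 (p(q) = 3*(-3) = -9)
-a(p(J(5 - 1*2)*2)) = -1*(-9)**2 = -1*81 = -81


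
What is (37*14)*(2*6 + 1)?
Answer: 6734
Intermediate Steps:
(37*14)*(2*6 + 1) = 518*(12 + 1) = 518*13 = 6734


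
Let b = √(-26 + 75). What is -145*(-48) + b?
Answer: 6967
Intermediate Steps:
b = 7 (b = √49 = 7)
-145*(-48) + b = -145*(-48) + 7 = 6960 + 7 = 6967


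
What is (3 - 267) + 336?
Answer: 72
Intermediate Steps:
(3 - 267) + 336 = -264 + 336 = 72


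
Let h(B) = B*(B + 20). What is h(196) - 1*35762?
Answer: 6574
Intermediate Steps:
h(B) = B*(20 + B)
h(196) - 1*35762 = 196*(20 + 196) - 1*35762 = 196*216 - 35762 = 42336 - 35762 = 6574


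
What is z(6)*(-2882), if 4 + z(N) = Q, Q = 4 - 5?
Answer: 14410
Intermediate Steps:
Q = -1
z(N) = -5 (z(N) = -4 - 1 = -5)
z(6)*(-2882) = -5*(-2882) = 14410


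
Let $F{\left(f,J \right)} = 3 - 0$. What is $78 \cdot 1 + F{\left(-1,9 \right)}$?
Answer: $81$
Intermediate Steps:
$F{\left(f,J \right)} = 3$ ($F{\left(f,J \right)} = 3 + 0 = 3$)
$78 \cdot 1 + F{\left(-1,9 \right)} = 78 \cdot 1 + 3 = 78 + 3 = 81$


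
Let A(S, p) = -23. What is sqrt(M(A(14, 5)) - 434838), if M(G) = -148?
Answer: I*sqrt(434986) ≈ 659.54*I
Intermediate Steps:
sqrt(M(A(14, 5)) - 434838) = sqrt(-148 - 434838) = sqrt(-434986) = I*sqrt(434986)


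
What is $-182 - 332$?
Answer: $-514$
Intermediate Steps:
$-182 - 332 = -514$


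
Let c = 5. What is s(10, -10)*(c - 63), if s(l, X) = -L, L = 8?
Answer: 464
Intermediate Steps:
s(l, X) = -8 (s(l, X) = -1*8 = -8)
s(10, -10)*(c - 63) = -8*(5 - 63) = -8*(-58) = 464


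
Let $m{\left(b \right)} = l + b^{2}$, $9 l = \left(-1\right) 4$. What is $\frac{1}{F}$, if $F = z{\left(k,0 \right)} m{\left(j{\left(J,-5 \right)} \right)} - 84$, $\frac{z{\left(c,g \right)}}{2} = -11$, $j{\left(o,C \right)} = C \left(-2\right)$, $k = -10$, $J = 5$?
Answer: $- \frac{9}{20468} \approx -0.00043971$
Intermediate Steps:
$l = - \frac{4}{9}$ ($l = \frac{\left(-1\right) 4}{9} = \frac{1}{9} \left(-4\right) = - \frac{4}{9} \approx -0.44444$)
$j{\left(o,C \right)} = - 2 C$
$z{\left(c,g \right)} = -22$ ($z{\left(c,g \right)} = 2 \left(-11\right) = -22$)
$m{\left(b \right)} = - \frac{4}{9} + b^{2}$
$F = - \frac{20468}{9}$ ($F = - 22 \left(- \frac{4}{9} + \left(\left(-2\right) \left(-5\right)\right)^{2}\right) - 84 = - 22 \left(- \frac{4}{9} + 10^{2}\right) - 84 = - 22 \left(- \frac{4}{9} + 100\right) - 84 = \left(-22\right) \frac{896}{9} - 84 = - \frac{19712}{9} - 84 = - \frac{20468}{9} \approx -2274.2$)
$\frac{1}{F} = \frac{1}{- \frac{20468}{9}} = - \frac{9}{20468}$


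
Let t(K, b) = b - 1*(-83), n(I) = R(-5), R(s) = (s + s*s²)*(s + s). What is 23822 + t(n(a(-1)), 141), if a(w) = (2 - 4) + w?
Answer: 24046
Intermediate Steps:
a(w) = -2 + w
R(s) = 2*s*(s + s³) (R(s) = (s + s³)*(2*s) = 2*s*(s + s³))
n(I) = 1300 (n(I) = 2*(-5)²*(1 + (-5)²) = 2*25*(1 + 25) = 2*25*26 = 1300)
t(K, b) = 83 + b (t(K, b) = b + 83 = 83 + b)
23822 + t(n(a(-1)), 141) = 23822 + (83 + 141) = 23822 + 224 = 24046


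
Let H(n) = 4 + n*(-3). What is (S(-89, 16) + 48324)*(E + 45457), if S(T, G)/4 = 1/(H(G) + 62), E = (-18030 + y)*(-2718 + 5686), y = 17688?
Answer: -421696057882/9 ≈ -4.6855e+10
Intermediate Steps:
H(n) = 4 - 3*n
E = -1015056 (E = (-18030 + 17688)*(-2718 + 5686) = -342*2968 = -1015056)
S(T, G) = 4/(66 - 3*G) (S(T, G) = 4/((4 - 3*G) + 62) = 4/(66 - 3*G))
(S(-89, 16) + 48324)*(E + 45457) = (-4/(-66 + 3*16) + 48324)*(-1015056 + 45457) = (-4/(-66 + 48) + 48324)*(-969599) = (-4/(-18) + 48324)*(-969599) = (-4*(-1/18) + 48324)*(-969599) = (2/9 + 48324)*(-969599) = (434918/9)*(-969599) = -421696057882/9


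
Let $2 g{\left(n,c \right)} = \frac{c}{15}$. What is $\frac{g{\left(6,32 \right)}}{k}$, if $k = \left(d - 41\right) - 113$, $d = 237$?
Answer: $\frac{16}{1245} \approx 0.012851$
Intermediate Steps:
$g{\left(n,c \right)} = \frac{c}{30}$ ($g{\left(n,c \right)} = \frac{c \frac{1}{15}}{2} = \frac{\frac{1}{15} c}{2} = \frac{c}{30}$)
$k = 83$ ($k = \left(237 - 41\right) - 113 = 196 - 113 = 83$)
$\frac{g{\left(6,32 \right)}}{k} = \frac{\frac{1}{30} \cdot 32}{83} = \frac{16}{15} \cdot \frac{1}{83} = \frac{16}{1245}$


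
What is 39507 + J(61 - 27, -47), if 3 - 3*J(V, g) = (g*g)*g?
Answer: 222347/3 ≈ 74116.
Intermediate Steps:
J(V, g) = 1 - g³/3 (J(V, g) = 1 - g*g*g/3 = 1 - g²*g/3 = 1 - g³/3)
39507 + J(61 - 27, -47) = 39507 + (1 - ⅓*(-47)³) = 39507 + (1 - ⅓*(-103823)) = 39507 + (1 + 103823/3) = 39507 + 103826/3 = 222347/3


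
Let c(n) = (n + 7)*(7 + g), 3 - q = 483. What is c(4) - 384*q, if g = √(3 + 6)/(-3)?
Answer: 184386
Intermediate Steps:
q = -480 (q = 3 - 1*483 = 3 - 483 = -480)
g = -1 (g = √9*(-⅓) = 3*(-⅓) = -1)
c(n) = 42 + 6*n (c(n) = (n + 7)*(7 - 1) = (7 + n)*6 = 42 + 6*n)
c(4) - 384*q = (42 + 6*4) - 384*(-480) = (42 + 24) + 184320 = 66 + 184320 = 184386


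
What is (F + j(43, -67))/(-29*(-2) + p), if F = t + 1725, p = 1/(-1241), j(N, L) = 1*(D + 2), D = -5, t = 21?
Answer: 2163063/71977 ≈ 30.052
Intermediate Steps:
j(N, L) = -3 (j(N, L) = 1*(-5 + 2) = 1*(-3) = -3)
p = -1/1241 ≈ -0.00080580
F = 1746 (F = 21 + 1725 = 1746)
(F + j(43, -67))/(-29*(-2) + p) = (1746 - 3)/(-29*(-2) - 1/1241) = 1743/(58 - 1/1241) = 1743/(71977/1241) = 1743*(1241/71977) = 2163063/71977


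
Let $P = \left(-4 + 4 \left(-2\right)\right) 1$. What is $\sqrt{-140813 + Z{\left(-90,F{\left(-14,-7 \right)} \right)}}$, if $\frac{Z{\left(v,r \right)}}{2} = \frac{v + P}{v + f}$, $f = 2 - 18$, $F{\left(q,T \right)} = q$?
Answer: $\frac{i \sqrt{395538311}}{53} \approx 375.25 i$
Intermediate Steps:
$P = -12$ ($P = \left(-4 - 8\right) 1 = \left(-12\right) 1 = -12$)
$f = -16$
$Z{\left(v,r \right)} = \frac{2 \left(-12 + v\right)}{-16 + v}$ ($Z{\left(v,r \right)} = 2 \frac{v - 12}{v - 16} = 2 \frac{-12 + v}{-16 + v} = \frac{2 \left(-12 + v\right)}{-16 + v}$)
$\sqrt{-140813 + Z{\left(-90,F{\left(-14,-7 \right)} \right)}} = \sqrt{-140813 + \frac{2 \left(-12 - 90\right)}{-16 - 90}} = \sqrt{-140813 + 2 \frac{1}{-106} \left(-102\right)} = \sqrt{-140813 + 2 \left(- \frac{1}{106}\right) \left(-102\right)} = \sqrt{-140813 + \frac{102}{53}} = \sqrt{- \frac{7462987}{53}} = \frac{i \sqrt{395538311}}{53}$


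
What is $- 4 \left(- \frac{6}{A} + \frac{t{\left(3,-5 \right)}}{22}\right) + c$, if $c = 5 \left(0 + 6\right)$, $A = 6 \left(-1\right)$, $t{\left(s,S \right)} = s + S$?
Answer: $\frac{290}{11} \approx 26.364$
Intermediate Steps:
$t{\left(s,S \right)} = S + s$
$A = -6$
$c = 30$ ($c = 5 \cdot 6 = 30$)
$- 4 \left(- \frac{6}{A} + \frac{t{\left(3,-5 \right)}}{22}\right) + c = - 4 \left(- \frac{6}{-6} + \frac{-5 + 3}{22}\right) + 30 = - 4 \left(\left(-6\right) \left(- \frac{1}{6}\right) - \frac{1}{11}\right) + 30 = - 4 \left(1 - \frac{1}{11}\right) + 30 = \left(-4\right) \frac{10}{11} + 30 = - \frac{40}{11} + 30 = \frac{290}{11}$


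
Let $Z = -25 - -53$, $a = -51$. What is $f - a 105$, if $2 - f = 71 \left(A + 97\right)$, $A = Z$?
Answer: $-3518$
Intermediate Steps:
$Z = 28$ ($Z = -25 + 53 = 28$)
$A = 28$
$f = -8873$ ($f = 2 - 71 \left(28 + 97\right) = 2 - 71 \cdot 125 = 2 - 8875 = -8873$)
$f - a 105 = -8873 - \left(-51\right) 105 = -8873 - -5355 = -8873 + 5355 = -3518$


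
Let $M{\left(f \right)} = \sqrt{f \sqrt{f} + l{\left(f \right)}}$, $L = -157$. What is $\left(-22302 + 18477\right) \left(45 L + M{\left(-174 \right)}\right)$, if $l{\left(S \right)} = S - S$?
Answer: $27023625 + 3825 \cdot 174^{\frac{3}{4}} \left(- i\right)^{\frac{5}{2}} \approx 2.6894 \cdot 10^{7} + 1.2958 \cdot 10^{5} i$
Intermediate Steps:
$l{\left(S \right)} = 0$
$M{\left(f \right)} = \sqrt{f^{\frac{3}{2}}}$ ($M{\left(f \right)} = \sqrt{f \sqrt{f} + 0} = \sqrt{f^{\frac{3}{2}} + 0} = \sqrt{f^{\frac{3}{2}}}$)
$\left(-22302 + 18477\right) \left(45 L + M{\left(-174 \right)}\right) = \left(-22302 + 18477\right) \left(45 \left(-157\right) + \sqrt{\left(-174\right)^{\frac{3}{2}}}\right) = - 3825 \left(-7065 + \sqrt{- 174 i \sqrt{174}}\right) = - 3825 \left(-7065 + 174^{\frac{3}{4}} \sqrt{- i}\right) = 27023625 - 3825 \cdot 174^{\frac{3}{4}} \sqrt{- i}$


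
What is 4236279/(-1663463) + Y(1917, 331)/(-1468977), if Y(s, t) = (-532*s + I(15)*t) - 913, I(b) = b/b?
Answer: -1508518507115/814529629117 ≈ -1.8520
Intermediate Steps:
I(b) = 1
Y(s, t) = -913 + t - 532*s (Y(s, t) = (-532*s + 1*t) - 913 = (-532*s + t) - 913 = (t - 532*s) - 913 = -913 + t - 532*s)
4236279/(-1663463) + Y(1917, 331)/(-1468977) = 4236279/(-1663463) + (-913 + 331 - 532*1917)/(-1468977) = 4236279*(-1/1663463) + (-913 + 331 - 1019844)*(-1/1468977) = -4236279/1663463 - 1020426*(-1/1468977) = -4236279/1663463 + 340142/489659 = -1508518507115/814529629117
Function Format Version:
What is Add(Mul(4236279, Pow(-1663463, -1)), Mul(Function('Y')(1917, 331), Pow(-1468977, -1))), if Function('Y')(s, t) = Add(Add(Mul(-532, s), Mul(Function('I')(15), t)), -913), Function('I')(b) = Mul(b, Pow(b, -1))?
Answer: Rational(-1508518507115, 814529629117) ≈ -1.8520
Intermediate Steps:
Function('I')(b) = 1
Function('Y')(s, t) = Add(-913, t, Mul(-532, s)) (Function('Y')(s, t) = Add(Add(Mul(-532, s), Mul(1, t)), -913) = Add(Add(Mul(-532, s), t), -913) = Add(Add(t, Mul(-532, s)), -913) = Add(-913, t, Mul(-532, s)))
Add(Mul(4236279, Pow(-1663463, -1)), Mul(Function('Y')(1917, 331), Pow(-1468977, -1))) = Add(Mul(4236279, Pow(-1663463, -1)), Mul(Add(-913, 331, Mul(-532, 1917)), Pow(-1468977, -1))) = Add(Mul(4236279, Rational(-1, 1663463)), Mul(Add(-913, 331, -1019844), Rational(-1, 1468977))) = Add(Rational(-4236279, 1663463), Mul(-1020426, Rational(-1, 1468977))) = Add(Rational(-4236279, 1663463), Rational(340142, 489659)) = Rational(-1508518507115, 814529629117)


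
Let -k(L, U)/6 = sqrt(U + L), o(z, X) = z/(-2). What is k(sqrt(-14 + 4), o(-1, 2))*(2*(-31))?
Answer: 186*sqrt(2 + 4*I*sqrt(10)) ≈ 506.08 + 432.35*I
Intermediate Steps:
o(z, X) = -z/2 (o(z, X) = z*(-1/2) = -z/2)
k(L, U) = -6*sqrt(L + U) (k(L, U) = -6*sqrt(U + L) = -6*sqrt(L + U))
k(sqrt(-14 + 4), o(-1, 2))*(2*(-31)) = (-6*sqrt(sqrt(-14 + 4) - 1/2*(-1)))*(2*(-31)) = -6*sqrt(sqrt(-10) + 1/2)*(-62) = -6*sqrt(I*sqrt(10) + 1/2)*(-62) = -6*sqrt(1/2 + I*sqrt(10))*(-62) = 372*sqrt(1/2 + I*sqrt(10))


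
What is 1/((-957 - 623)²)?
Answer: 1/2496400 ≈ 4.0058e-7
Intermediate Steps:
1/((-957 - 623)²) = 1/((-1580)²) = 1/2496400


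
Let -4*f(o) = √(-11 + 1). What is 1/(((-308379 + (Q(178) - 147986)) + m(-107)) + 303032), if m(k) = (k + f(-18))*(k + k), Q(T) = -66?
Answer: -261002/34061079247 - 107*I*√10/34061079247 ≈ -7.6628e-6 - 9.934e-9*I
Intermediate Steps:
f(o) = -I*√10/4 (f(o) = -√(-11 + 1)/4 = -I*√10/4)
m(k) = 2*k*(k - I*√10/4) (m(k) = (k - I*√10/4)*(k + k) = (k - I*√10/4)*(2*k) = 2*k*(k - I*√10/4))
1/(((-308379 + (Q(178) - 147986)) + m(-107)) + 303032) = 1/(((-308379 + (-66 - 147986)) + (½)*(-107)*(4*(-107) - I*√10)) + 303032) = 1/(((-308379 - 148052) + (½)*(-107)*(-428 - I*√10)) + 303032) = 1/((-456431 + (22898 + 107*I*√10/2)) + 303032) = 1/((-433533 + 107*I*√10/2) + 303032) = 1/(-130501 + 107*I*√10/2)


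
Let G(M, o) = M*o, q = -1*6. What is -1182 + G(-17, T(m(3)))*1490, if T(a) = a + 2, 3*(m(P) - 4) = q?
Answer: -102502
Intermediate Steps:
q = -6
m(P) = 2 (m(P) = 4 + (⅓)*(-6) = 4 - 2 = 2)
T(a) = 2 + a
-1182 + G(-17, T(m(3)))*1490 = -1182 - 17*(2 + 2)*1490 = -1182 - 17*4*1490 = -1182 - 68*1490 = -1182 - 101320 = -102502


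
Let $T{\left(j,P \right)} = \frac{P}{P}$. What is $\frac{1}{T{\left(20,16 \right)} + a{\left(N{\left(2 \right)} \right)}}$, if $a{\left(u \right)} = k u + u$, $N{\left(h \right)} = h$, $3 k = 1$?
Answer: $\frac{3}{11} \approx 0.27273$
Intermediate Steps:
$k = \frac{1}{3}$ ($k = \frac{1}{3} \cdot 1 = \frac{1}{3} \approx 0.33333$)
$T{\left(j,P \right)} = 1$
$a{\left(u \right)} = \frac{4 u}{3}$ ($a{\left(u \right)} = \frac{u}{3} + u = \frac{4 u}{3}$)
$\frac{1}{T{\left(20,16 \right)} + a{\left(N{\left(2 \right)} \right)}} = \frac{1}{1 + \frac{4}{3} \cdot 2} = \frac{1}{1 + \frac{8}{3}} = \frac{1}{\frac{11}{3}} = \frac{3}{11}$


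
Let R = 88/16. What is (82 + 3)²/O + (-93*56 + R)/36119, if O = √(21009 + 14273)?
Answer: -10405/72238 + 7225*√35282/35282 ≈ 38.321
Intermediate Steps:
R = 11/2 (R = 88*(1/16) = 11/2 ≈ 5.5000)
O = √35282 ≈ 187.83
(82 + 3)²/O + (-93*56 + R)/36119 = (82 + 3)²/(√35282) + (-93*56 + 11/2)/36119 = 85²*(√35282/35282) + (-5208 + 11/2)*(1/36119) = 7225*(√35282/35282) - 10405/2*1/36119 = 7225*√35282/35282 - 10405/72238 = -10405/72238 + 7225*√35282/35282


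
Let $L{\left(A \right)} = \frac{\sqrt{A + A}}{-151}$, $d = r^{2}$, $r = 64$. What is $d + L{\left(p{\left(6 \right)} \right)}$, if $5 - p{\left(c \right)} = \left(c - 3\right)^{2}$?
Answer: $4096 - \frac{2 i \sqrt{2}}{151} \approx 4096.0 - 0.018731 i$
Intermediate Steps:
$d = 4096$ ($d = 64^{2} = 4096$)
$p{\left(c \right)} = 5 - \left(-3 + c\right)^{2}$ ($p{\left(c \right)} = 5 - \left(c - 3\right)^{2} = 5 - \left(-3 + c\right)^{2}$)
$L{\left(A \right)} = - \frac{\sqrt{2} \sqrt{A}}{151}$ ($L{\left(A \right)} = \sqrt{2 A} \left(- \frac{1}{151}\right) = \sqrt{2} \sqrt{A} \left(- \frac{1}{151}\right) = - \frac{\sqrt{2} \sqrt{A}}{151}$)
$d + L{\left(p{\left(6 \right)} \right)} = 4096 - \frac{\sqrt{2} \sqrt{5 - \left(-3 + 6\right)^{2}}}{151} = 4096 - \frac{\sqrt{2} \sqrt{5 - 3^{2}}}{151} = 4096 - \frac{\sqrt{2} \sqrt{5 - 9}}{151} = 4096 - \frac{\sqrt{2} \sqrt{-4}}{151} = 4096 - \frac{\sqrt{2} \cdot 2 i}{151} = 4096 - \frac{2 i \sqrt{2}}{151}$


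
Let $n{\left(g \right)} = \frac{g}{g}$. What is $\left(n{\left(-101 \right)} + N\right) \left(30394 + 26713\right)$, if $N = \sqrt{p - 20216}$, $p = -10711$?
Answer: $57107 + 742391 i \sqrt{183} \approx 57107.0 + 1.0043 \cdot 10^{7} i$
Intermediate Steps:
$n{\left(g \right)} = 1$
$N = 13 i \sqrt{183}$ ($N = \sqrt{-10711 - 20216} = \sqrt{-30927} = 13 i \sqrt{183} \approx 175.86 i$)
$\left(n{\left(-101 \right)} + N\right) \left(30394 + 26713\right) = \left(1 + 13 i \sqrt{183}\right) \left(30394 + 26713\right) = \left(1 + 13 i \sqrt{183}\right) 57107 = 57107 + 742391 i \sqrt{183}$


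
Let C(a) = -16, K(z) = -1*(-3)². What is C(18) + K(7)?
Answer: -25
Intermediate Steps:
K(z) = -9 (K(z) = -1*9 = -9)
C(18) + K(7) = -16 - 9 = -25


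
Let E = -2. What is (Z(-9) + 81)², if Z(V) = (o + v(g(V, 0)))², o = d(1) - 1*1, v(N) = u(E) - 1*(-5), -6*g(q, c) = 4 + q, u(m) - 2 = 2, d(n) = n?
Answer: 26244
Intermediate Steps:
u(m) = 4 (u(m) = 2 + 2 = 4)
g(q, c) = -⅔ - q/6 (g(q, c) = -(4 + q)/6 = -⅔ - q/6)
v(N) = 9 (v(N) = 4 - 1*(-5) = 4 + 5 = 9)
o = 0 (o = 1 - 1*1 = 1 - 1 = 0)
Z(V) = 81 (Z(V) = (0 + 9)² = 9² = 81)
(Z(-9) + 81)² = (81 + 81)² = 162² = 26244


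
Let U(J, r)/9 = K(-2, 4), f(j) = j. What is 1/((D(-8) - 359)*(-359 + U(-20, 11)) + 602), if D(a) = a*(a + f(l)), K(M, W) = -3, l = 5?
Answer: 1/129912 ≈ 7.6975e-6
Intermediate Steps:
U(J, r) = -27 (U(J, r) = 9*(-3) = -27)
D(a) = a*(5 + a) (D(a) = a*(a + 5) = a*(5 + a))
1/((D(-8) - 359)*(-359 + U(-20, 11)) + 602) = 1/((-8*(5 - 8) - 359)*(-359 - 27) + 602) = 1/((-8*(-3) - 359)*(-386) + 602) = 1/((24 - 359)*(-386) + 602) = 1/(-335*(-386) + 602) = 1/(129310 + 602) = 1/129912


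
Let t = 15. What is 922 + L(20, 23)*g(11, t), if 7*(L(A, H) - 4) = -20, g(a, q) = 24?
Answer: 6646/7 ≈ 949.43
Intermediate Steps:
L(A, H) = 8/7 (L(A, H) = 4 + (⅐)*(-20) = 4 - 20/7 = 8/7)
922 + L(20, 23)*g(11, t) = 922 + (8/7)*24 = 922 + 192/7 = 6646/7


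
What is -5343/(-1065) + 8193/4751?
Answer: 11370046/1686605 ≈ 6.7414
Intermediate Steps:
-5343/(-1065) + 8193/4751 = -5343*(-1/1065) + 8193*(1/4751) = 1781/355 + 8193/4751 = 11370046/1686605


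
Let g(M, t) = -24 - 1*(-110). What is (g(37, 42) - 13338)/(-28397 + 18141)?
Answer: 3313/2564 ≈ 1.2921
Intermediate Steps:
g(M, t) = 86 (g(M, t) = -24 + 110 = 86)
(g(37, 42) - 13338)/(-28397 + 18141) = (86 - 13338)/(-28397 + 18141) = -13252/(-10256) = -13252*(-1/10256) = 3313/2564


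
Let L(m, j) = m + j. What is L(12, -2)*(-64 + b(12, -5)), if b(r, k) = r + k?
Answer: -570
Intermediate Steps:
b(r, k) = k + r
L(m, j) = j + m
L(12, -2)*(-64 + b(12, -5)) = (-2 + 12)*(-64 + (-5 + 12)) = 10*(-64 + 7) = 10*(-57) = -570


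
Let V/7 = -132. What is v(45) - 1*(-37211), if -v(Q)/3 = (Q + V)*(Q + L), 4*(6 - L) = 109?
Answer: 399359/4 ≈ 99840.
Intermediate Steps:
L = -85/4 (L = 6 - ¼*109 = 6 - 109/4 = -85/4 ≈ -21.250)
V = -924 (V = 7*(-132) = -924)
v(Q) = -3*(-924 + Q)*(-85/4 + Q) (v(Q) = -3*(Q - 924)*(Q - 85/4) = -3*(-924 + Q)*(-85/4 + Q))
v(45) - 1*(-37211) = (-58905 - 3*45² + (11343/4)*45) - 1*(-37211) = (-58905 - 3*2025 + 510435/4) + 37211 = (-58905 - 6075 + 510435/4) + 37211 = 250515/4 + 37211 = 399359/4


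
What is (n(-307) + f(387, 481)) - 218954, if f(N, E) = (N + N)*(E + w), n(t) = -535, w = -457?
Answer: -200913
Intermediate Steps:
f(N, E) = 2*N*(-457 + E) (f(N, E) = (N + N)*(E - 457) = (2*N)*(-457 + E) = 2*N*(-457 + E))
(n(-307) + f(387, 481)) - 218954 = (-535 + 2*387*(-457 + 481)) - 218954 = (-535 + 2*387*24) - 218954 = (-535 + 18576) - 218954 = 18041 - 218954 = -200913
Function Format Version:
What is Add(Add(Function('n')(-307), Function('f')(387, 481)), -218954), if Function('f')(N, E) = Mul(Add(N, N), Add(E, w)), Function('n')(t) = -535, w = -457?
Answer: -200913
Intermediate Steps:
Function('f')(N, E) = Mul(2, N, Add(-457, E)) (Function('f')(N, E) = Mul(Add(N, N), Add(E, -457)) = Mul(Mul(2, N), Add(-457, E)) = Mul(2, N, Add(-457, E)))
Add(Add(Function('n')(-307), Function('f')(387, 481)), -218954) = Add(Add(-535, Mul(2, 387, Add(-457, 481))), -218954) = Add(Add(-535, Mul(2, 387, 24)), -218954) = Add(Add(-535, 18576), -218954) = Add(18041, -218954) = -200913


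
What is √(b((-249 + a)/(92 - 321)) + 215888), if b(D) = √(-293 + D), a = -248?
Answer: √(11321382608 + 6870*I*√16946)/229 ≈ 464.64 + 0.018352*I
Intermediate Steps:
√(b((-249 + a)/(92 - 321)) + 215888) = √(√(-293 + (-249 - 248)/(92 - 321)) + 215888) = √(√(-293 - 497/(-229)) + 215888) = √(√(-293 - 497*(-1/229)) + 215888) = √(√(-293 + 497/229) + 215888) = √(√(-66600/229) + 215888) = √(30*I*√16946/229 + 215888) = √(215888 + 30*I*√16946/229)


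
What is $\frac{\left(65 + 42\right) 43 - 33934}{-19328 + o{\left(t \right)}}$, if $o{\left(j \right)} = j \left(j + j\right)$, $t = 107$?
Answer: $- \frac{29333}{3570} \approx -8.2165$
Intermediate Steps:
$o{\left(j \right)} = 2 j^{2}$ ($o{\left(j \right)} = j 2 j = 2 j^{2}$)
$\frac{\left(65 + 42\right) 43 - 33934}{-19328 + o{\left(t \right)}} = \frac{\left(65 + 42\right) 43 - 33934}{-19328 + 2 \cdot 107^{2}} = \frac{107 \cdot 43 - 33934}{-19328 + 2 \cdot 11449} = \frac{4601 - 33934}{-19328 + 22898} = - \frac{29333}{3570}$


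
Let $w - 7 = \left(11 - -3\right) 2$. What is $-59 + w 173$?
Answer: $5996$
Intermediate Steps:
$w = 35$ ($w = 7 + \left(11 - -3\right) 2 = 7 + \left(11 + 3\right) 2 = 7 + 14 \cdot 2 = 7 + 28 = 35$)
$-59 + w 173 = -59 + 35 \cdot 173 = -59 + 6055 = 5996$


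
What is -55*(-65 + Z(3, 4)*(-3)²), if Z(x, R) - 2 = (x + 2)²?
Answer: -9790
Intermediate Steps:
Z(x, R) = 2 + (2 + x)² (Z(x, R) = 2 + (x + 2)² = 2 + (2 + x)²)
-55*(-65 + Z(3, 4)*(-3)²) = -55*(-65 + (2 + (2 + 3)²)*(-3)²) = -55*(-65 + (2 + 5²)*9) = -55*(-65 + (2 + 25)*9) = -55*(-65 + 27*9) = -55*(-65 + 243) = -55*178 = -9790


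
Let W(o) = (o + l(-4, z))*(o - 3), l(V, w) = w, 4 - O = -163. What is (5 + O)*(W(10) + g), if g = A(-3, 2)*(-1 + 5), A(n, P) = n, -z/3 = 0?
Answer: 9976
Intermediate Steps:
z = 0 (z = -3*0 = 0)
O = 167 (O = 4 - 1*(-163) = 4 + 163 = 167)
g = -12 (g = -3*(-1 + 5) = -3*4 = -12)
W(o) = o*(-3 + o) (W(o) = (o + 0)*(o - 3) = o*(-3 + o))
(5 + O)*(W(10) + g) = (5 + 167)*(10*(-3 + 10) - 12) = 172*(10*7 - 12) = 172*(70 - 12) = 172*58 = 9976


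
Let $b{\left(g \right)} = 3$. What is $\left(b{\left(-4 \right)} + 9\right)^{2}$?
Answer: $144$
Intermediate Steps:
$\left(b{\left(-4 \right)} + 9\right)^{2} = \left(3 + 9\right)^{2} = 12^{2} = 144$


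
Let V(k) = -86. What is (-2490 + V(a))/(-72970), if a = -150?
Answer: 1288/36485 ≈ 0.035302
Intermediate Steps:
(-2490 + V(a))/(-72970) = (-2490 - 86)/(-72970) = -2576*(-1/72970) = 1288/36485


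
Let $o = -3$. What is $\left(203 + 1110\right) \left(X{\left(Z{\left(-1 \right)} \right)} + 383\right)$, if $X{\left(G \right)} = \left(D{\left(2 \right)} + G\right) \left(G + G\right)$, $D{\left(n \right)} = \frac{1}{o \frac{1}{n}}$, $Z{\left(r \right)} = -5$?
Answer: $\frac{1731847}{3} \approx 5.7728 \cdot 10^{5}$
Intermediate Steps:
$D{\left(n \right)} = - \frac{n}{3}$ ($D{\left(n \right)} = \frac{1}{\left(-3\right) \frac{1}{n}} = - \frac{n}{3}$)
$X{\left(G \right)} = 2 G \left(- \frac{2}{3} + G\right)$ ($X{\left(G \right)} = \left(\left(- \frac{1}{3}\right) 2 + G\right) \left(G + G\right) = \left(- \frac{2}{3} + G\right) 2 G = 2 G \left(- \frac{2}{3} + G\right)$)
$\left(203 + 1110\right) \left(X{\left(Z{\left(-1 \right)} \right)} + 383\right) = \left(203 + 1110\right) \left(\frac{2}{3} \left(-5\right) \left(-2 + 3 \left(-5\right)\right) + 383\right) = 1313 \left(\frac{2}{3} \left(-5\right) \left(-2 - 15\right) + 383\right) = 1313 \left(\frac{2}{3} \left(-5\right) \left(-17\right) + 383\right) = 1313 \left(\frac{170}{3} + 383\right) = 1313 \cdot \frac{1319}{3} = \frac{1731847}{3}$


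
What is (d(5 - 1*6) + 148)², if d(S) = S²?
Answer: 22201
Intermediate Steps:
(d(5 - 1*6) + 148)² = ((5 - 1*6)² + 148)² = ((5 - 6)² + 148)² = ((-1)² + 148)² = (1 + 148)² = 149² = 22201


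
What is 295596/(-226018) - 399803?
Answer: -45181485025/113009 ≈ -3.9980e+5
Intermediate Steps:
295596/(-226018) - 399803 = 295596*(-1/226018) - 399803 = -147798/113009 - 399803 = -45181485025/113009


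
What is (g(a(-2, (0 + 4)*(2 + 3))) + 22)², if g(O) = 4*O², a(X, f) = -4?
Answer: 7396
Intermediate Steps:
(g(a(-2, (0 + 4)*(2 + 3))) + 22)² = (4*(-4)² + 22)² = (4*16 + 22)² = (64 + 22)² = 86² = 7396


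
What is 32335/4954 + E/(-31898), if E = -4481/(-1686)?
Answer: 869477503253/133213129356 ≈ 6.5270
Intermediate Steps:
E = 4481/1686 (E = -4481*(-1/1686) = 4481/1686 ≈ 2.6578)
32335/4954 + E/(-31898) = 32335/4954 + (4481/1686)/(-31898) = 32335*(1/4954) + (4481/1686)*(-1/31898) = 32335/4954 - 4481/53780028 = 869477503253/133213129356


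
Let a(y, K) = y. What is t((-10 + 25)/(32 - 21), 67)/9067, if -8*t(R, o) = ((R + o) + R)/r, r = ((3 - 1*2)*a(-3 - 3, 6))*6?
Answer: 767/28724256 ≈ 2.6702e-5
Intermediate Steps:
r = -36 (r = ((3 - 1*2)*(-3 - 3))*6 = ((3 - 2)*(-6))*6 = (1*(-6))*6 = -6*6 = -36)
t(R, o) = R/144 + o/288 (t(R, o) = -((R + o) + R)/(8*(-36)) = -(o + 2*R)*(-1)/(8*36) = -(-R/18 - o/36)/8 = R/144 + o/288)
t((-10 + 25)/(32 - 21), 67)/9067 = (((-10 + 25)/(32 - 21))/144 + (1/288)*67)/9067 = ((15/11)/144 + 67/288)*(1/9067) = ((15*(1/11))/144 + 67/288)*(1/9067) = ((1/144)*(15/11) + 67/288)*(1/9067) = (5/528 + 67/288)*(1/9067) = (767/3168)*(1/9067) = 767/28724256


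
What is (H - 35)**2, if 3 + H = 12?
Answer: 676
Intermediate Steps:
H = 9 (H = -3 + 12 = 9)
(H - 35)**2 = (9 - 35)**2 = (-26)**2 = 676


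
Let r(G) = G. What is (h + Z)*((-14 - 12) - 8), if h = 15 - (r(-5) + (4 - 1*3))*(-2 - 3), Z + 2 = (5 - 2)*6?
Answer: -374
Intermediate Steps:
Z = 16 (Z = -2 + (5 - 2)*6 = -2 + 3*6 = -2 + 18 = 16)
h = -5 (h = 15 - (-5 + (4 - 1*3))*(-2 - 3) = 15 - (-5 + (4 - 3))*(-5) = 15 - (-5 + 1)*(-5) = 15 - (-4)*(-5) = 15 - 1*20 = 15 - 20 = -5)
(h + Z)*((-14 - 12) - 8) = (-5 + 16)*((-14 - 12) - 8) = 11*(-26 - 8) = 11*(-34) = -374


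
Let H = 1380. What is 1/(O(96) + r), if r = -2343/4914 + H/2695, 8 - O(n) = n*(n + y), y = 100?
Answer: -126126/2372173361 ≈ -5.3169e-5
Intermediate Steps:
O(n) = 8 - n*(100 + n) (O(n) = 8 - n*(n + 100) = 8 - n*(100 + n))
r = 4447/126126 (r = -2343/4914 + 1380/2695 = -2343*1/4914 + 1380*(1/2695) = -781/1638 + 276/539 = 4447/126126 ≈ 0.035258)
1/(O(96) + r) = 1/((8 - 1*96**2 - 100*96) + 4447/126126) = 1/((8 - 1*9216 - 9600) + 4447/126126) = 1/((8 - 9216 - 9600) + 4447/126126) = 1/(-18808 + 4447/126126) = 1/(-2372173361/126126) = -126126/2372173361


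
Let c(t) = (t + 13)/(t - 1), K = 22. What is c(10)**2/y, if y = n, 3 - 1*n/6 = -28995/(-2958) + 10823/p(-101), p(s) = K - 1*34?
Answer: 22678/18649359 ≈ 0.0012160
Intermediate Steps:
p(s) = -12 (p(s) = 22 - 1*34 = 22 - 34 = -12)
c(t) = (13 + t)/(-1 + t)
n = 5295497/986 (n = 18 - 6*(-28995/(-2958) + 10823/(-12)) = 18 - 6*(-28995*(-1/2958) + 10823*(-1/12)) = 18 - 6*(9665/986 - 10823/12) = 18 - 6*(-5277749/5916) = 18 + 5277749/986 = 5295497/986 ≈ 5370.7)
y = 5295497/986 ≈ 5370.7
c(10)**2/y = ((13 + 10)/(-1 + 10))**2/(5295497/986) = (23/9)**2*(986/5295497) = (529/81)*(986/5295497) = 22678/18649359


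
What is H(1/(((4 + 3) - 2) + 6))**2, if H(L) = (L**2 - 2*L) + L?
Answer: 100/14641 ≈ 0.0068301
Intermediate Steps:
H(L) = L**2 - L
H(1/(((4 + 3) - 2) + 6))**2 = ((-1 + 1/(((4 + 3) - 2) + 6))/(((4 + 3) - 2) + 6))**2 = ((-1 + 1/((7 - 2) + 6))/((7 - 2) + 6))**2 = ((-1 + 1/(5 + 6))/(5 + 6))**2 = ((-1 + 1/11)/11)**2 = ((1/11)*(-10/11))**2 = (-10/121)**2 = 100/14641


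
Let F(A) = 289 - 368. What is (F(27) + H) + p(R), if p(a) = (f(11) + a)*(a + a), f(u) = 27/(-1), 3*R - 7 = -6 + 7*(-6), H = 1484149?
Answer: 13366634/9 ≈ 1.4852e+6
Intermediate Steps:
R = -41/3 (R = 7/3 + (-6 + 7*(-6))/3 = 7/3 + (-6 - 42)/3 = 7/3 + (⅓)*(-48) = 7/3 - 16 = -41/3 ≈ -13.667)
f(u) = -27 (f(u) = 27*(-1) = -27)
F(A) = -79
p(a) = 2*a*(-27 + a) (p(a) = (-27 + a)*(a + a) = (-27 + a)*(2*a) = 2*a*(-27 + a))
(F(27) + H) + p(R) = (-79 + 1484149) + 2*(-41/3)*(-27 - 41/3) = 1484070 + 2*(-41/3)*(-122/3) = 1484070 + 10004/9 = 13366634/9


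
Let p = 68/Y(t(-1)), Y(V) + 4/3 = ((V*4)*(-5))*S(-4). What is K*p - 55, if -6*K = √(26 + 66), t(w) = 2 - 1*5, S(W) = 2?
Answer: -55 - 17*√23/89 ≈ -55.916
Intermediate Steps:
t(w) = -3 (t(w) = 2 - 5 = -3)
Y(V) = -4/3 - 40*V (Y(V) = -4/3 + ((V*4)*(-5))*2 = -4/3 + ((4*V)*(-5))*2 = -4/3 - 20*V*2 = -4/3 - 40*V)
K = -√23/3 (K = -√(26 + 66)/6 = -√23/3 ≈ -1.5986)
p = 51/89 (p = 68/(-4/3 - 40*(-3)) = 68/(-4/3 + 120) = 68/(356/3) = 68*(3/356) = 51/89 ≈ 0.57303)
K*p - 55 = -√23/3*(51/89) - 55 = -17*√23/89 - 55 = -55 - 17*√23/89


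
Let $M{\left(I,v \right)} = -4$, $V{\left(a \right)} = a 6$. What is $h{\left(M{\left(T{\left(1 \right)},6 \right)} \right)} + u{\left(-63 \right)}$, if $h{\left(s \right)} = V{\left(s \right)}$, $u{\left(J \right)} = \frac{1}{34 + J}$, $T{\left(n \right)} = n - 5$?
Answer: $- \frac{697}{29} \approx -24.034$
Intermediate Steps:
$V{\left(a \right)} = 6 a$
$T{\left(n \right)} = -5 + n$
$h{\left(s \right)} = 6 s$
$h{\left(M{\left(T{\left(1 \right)},6 \right)} \right)} + u{\left(-63 \right)} = 6 \left(-4\right) + \frac{1}{34 - 63} = -24 + \frac{1}{-29} = -24 - \frac{1}{29} = - \frac{697}{29}$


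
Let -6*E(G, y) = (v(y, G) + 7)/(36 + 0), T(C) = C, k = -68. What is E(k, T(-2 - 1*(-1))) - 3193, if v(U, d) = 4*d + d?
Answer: -76595/24 ≈ -3191.5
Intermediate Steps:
v(U, d) = 5*d
E(G, y) = -7/216 - 5*G/216 (E(G, y) = -(5*G + 7)/(6*(36 + 0)) = -(7 + 5*G)/(6*36) = -(7/36 + 5*G/36)/6 = -7/216 - 5*G/216)
E(k, T(-2 - 1*(-1))) - 3193 = (-7/216 - 5/216*(-68)) - 3193 = (-7/216 + 85/54) - 3193 = 37/24 - 3193 = -76595/24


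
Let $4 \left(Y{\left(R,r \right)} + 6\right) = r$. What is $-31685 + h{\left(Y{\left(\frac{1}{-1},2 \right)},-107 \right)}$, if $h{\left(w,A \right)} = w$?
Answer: $- \frac{63381}{2} \approx -31691.0$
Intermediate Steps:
$Y{\left(R,r \right)} = -6 + \frac{r}{4}$
$-31685 + h{\left(Y{\left(\frac{1}{-1},2 \right)},-107 \right)} = -31685 + \left(-6 + \frac{1}{4} \cdot 2\right) = -31685 + \left(-6 + \frac{1}{2}\right) = -31685 - \frac{11}{2} = - \frac{63381}{2}$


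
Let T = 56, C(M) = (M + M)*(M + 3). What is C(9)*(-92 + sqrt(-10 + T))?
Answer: -19872 + 216*sqrt(46) ≈ -18407.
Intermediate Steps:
C(M) = 2*M*(3 + M) (C(M) = (2*M)*(3 + M) = 2*M*(3 + M))
C(9)*(-92 + sqrt(-10 + T)) = (2*9*(3 + 9))*(-92 + sqrt(-10 + 56)) = (2*9*12)*(-92 + sqrt(46)) = 216*(-92 + sqrt(46)) = -19872 + 216*sqrt(46)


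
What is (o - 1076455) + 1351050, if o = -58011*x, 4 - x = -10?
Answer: -537559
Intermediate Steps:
x = 14 (x = 4 - 1*(-10) = 4 + 10 = 14)
o = -812154 (o = -58011*14 = -812154)
(o - 1076455) + 1351050 = (-812154 - 1076455) + 1351050 = -1888609 + 1351050 = -537559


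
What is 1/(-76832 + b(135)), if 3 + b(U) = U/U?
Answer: -1/76834 ≈ -1.3015e-5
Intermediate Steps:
b(U) = -2 (b(U) = -3 + U/U = -3 + 1 = -2)
1/(-76832 + b(135)) = 1/(-76832 - 2) = 1/(-76834) = -1/76834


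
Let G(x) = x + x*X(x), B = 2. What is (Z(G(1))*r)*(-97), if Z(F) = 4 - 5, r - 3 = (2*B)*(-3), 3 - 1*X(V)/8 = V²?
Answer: -873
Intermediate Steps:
X(V) = 24 - 8*V²
G(x) = x + x*(24 - 8*x²)
r = -9 (r = 3 + (2*2)*(-3) = 3 + 4*(-3) = 3 - 12 = -9)
Z(F) = -1
(Z(G(1))*r)*(-97) = -1*(-9)*(-97) = 9*(-97) = -873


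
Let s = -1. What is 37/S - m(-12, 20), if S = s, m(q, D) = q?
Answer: -25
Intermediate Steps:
S = -1
37/S - m(-12, 20) = 37/(-1) - 1*(-12) = 37*(-1) + 12 = -37 + 12 = -25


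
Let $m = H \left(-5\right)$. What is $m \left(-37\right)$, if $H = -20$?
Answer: $-3700$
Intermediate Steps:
$m = 100$ ($m = \left(-20\right) \left(-5\right) = 100$)
$m \left(-37\right) = 100 \left(-37\right) = -3700$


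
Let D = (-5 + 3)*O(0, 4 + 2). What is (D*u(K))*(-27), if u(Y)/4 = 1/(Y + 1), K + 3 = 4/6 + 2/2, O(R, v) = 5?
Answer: -3240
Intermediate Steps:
K = -4/3 (K = -3 + (4/6 + 2/2) = -3 + (4*(⅙) + 2*(½)) = -3 + (⅔ + 1) = -3 + 5/3 = -4/3 ≈ -1.3333)
u(Y) = 4/(1 + Y) (u(Y) = 4/(Y + 1) = 4/(1 + Y))
D = -10 (D = (-5 + 3)*5 = -2*5 = -10)
(D*u(K))*(-27) = -40/(1 - 4/3)*(-27) = -40/(-⅓)*(-27) = -40*(-3)*(-27) = -10*(-12)*(-27) = 120*(-27) = -3240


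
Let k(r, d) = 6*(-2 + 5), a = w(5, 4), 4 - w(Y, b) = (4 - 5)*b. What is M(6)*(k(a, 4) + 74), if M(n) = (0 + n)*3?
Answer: 1656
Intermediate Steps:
w(Y, b) = 4 + b (w(Y, b) = 4 - (4 - 5)*b = 4 - (-1)*b = 4 + b)
a = 8 (a = 4 + 4 = 8)
M(n) = 3*n (M(n) = n*3 = 3*n)
k(r, d) = 18 (k(r, d) = 6*3 = 18)
M(6)*(k(a, 4) + 74) = (3*6)*(18 + 74) = 18*92 = 1656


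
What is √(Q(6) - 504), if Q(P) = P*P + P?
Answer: I*√462 ≈ 21.494*I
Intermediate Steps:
Q(P) = P + P² (Q(P) = P² + P = P + P²)
√(Q(6) - 504) = √(6*(1 + 6) - 504) = √(6*7 - 504) = √(42 - 504) = √(-462) = I*√462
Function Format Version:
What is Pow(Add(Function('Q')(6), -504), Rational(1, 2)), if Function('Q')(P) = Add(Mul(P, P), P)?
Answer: Mul(I, Pow(462, Rational(1, 2))) ≈ Mul(21.494, I)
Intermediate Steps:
Function('Q')(P) = Add(P, Pow(P, 2)) (Function('Q')(P) = Add(Pow(P, 2), P) = Add(P, Pow(P, 2)))
Pow(Add(Function('Q')(6), -504), Rational(1, 2)) = Pow(Add(Mul(6, Add(1, 6)), -504), Rational(1, 2)) = Pow(Add(Mul(6, 7), -504), Rational(1, 2)) = Pow(Add(42, -504), Rational(1, 2)) = Pow(-462, Rational(1, 2)) = Mul(I, Pow(462, Rational(1, 2)))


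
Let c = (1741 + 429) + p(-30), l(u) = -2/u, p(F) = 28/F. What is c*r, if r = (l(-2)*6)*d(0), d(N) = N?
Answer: 0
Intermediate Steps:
c = 32536/15 (c = (1741 + 429) + 28/(-30) = 2170 + 28*(-1/30) = 2170 - 14/15 = 32536/15 ≈ 2169.1)
r = 0 (r = (-2/(-2)*6)*0 = (-2*(-½)*6)*0 = (1*6)*0 = 6*0 = 0)
c*r = (32536/15)*0 = 0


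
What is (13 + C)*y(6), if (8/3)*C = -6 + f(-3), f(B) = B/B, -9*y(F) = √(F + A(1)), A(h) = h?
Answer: -89*√7/72 ≈ -3.2704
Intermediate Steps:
y(F) = -√(1 + F)/9 (y(F) = -√(F + 1)/9 = -√(1 + F)/9)
f(B) = 1
C = -15/8 (C = 3*(-6 + 1)/8 = (3/8)*(-5) = -15/8 ≈ -1.8750)
(13 + C)*y(6) = (13 - 15/8)*(-√(1 + 6)/9) = 89*(-√7/9)/8 = -89*√7/72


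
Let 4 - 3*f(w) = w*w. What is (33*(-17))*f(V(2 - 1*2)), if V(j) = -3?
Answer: 935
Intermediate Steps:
f(w) = 4/3 - w**2/3 (f(w) = 4/3 - w*w/3 = 4/3 - w**2/3)
(33*(-17))*f(V(2 - 1*2)) = (33*(-17))*(4/3 - 1/3*(-3)**2) = -561*(4/3 - 1/3*9) = -561*(4/3 - 3) = -561*(-5/3) = 935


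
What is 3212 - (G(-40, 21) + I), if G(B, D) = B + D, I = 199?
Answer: 3032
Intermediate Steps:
3212 - (G(-40, 21) + I) = 3212 - ((-40 + 21) + 199) = 3212 - (-19 + 199) = 3212 - 1*180 = 3212 - 180 = 3032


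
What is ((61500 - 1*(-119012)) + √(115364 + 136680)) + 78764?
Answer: 259276 + 2*√63011 ≈ 2.5978e+5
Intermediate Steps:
((61500 - 1*(-119012)) + √(115364 + 136680)) + 78764 = ((61500 + 119012) + √252044) + 78764 = (180512 + 2*√63011) + 78764 = 259276 + 2*√63011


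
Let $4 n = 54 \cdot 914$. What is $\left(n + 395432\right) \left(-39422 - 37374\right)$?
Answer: $-31315181716$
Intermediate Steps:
$n = 12339$ ($n = \frac{54 \cdot 914}{4} = \frac{1}{4} \cdot 49356 = 12339$)
$\left(n + 395432\right) \left(-39422 - 37374\right) = \left(12339 + 395432\right) \left(-39422 - 37374\right) = 407771 \left(-76796\right) = -31315181716$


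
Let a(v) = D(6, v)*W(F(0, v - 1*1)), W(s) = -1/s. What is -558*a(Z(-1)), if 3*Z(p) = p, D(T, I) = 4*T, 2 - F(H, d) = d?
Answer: 20088/5 ≈ 4017.6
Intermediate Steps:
F(H, d) = 2 - d
Z(p) = p/3
a(v) = -24/(3 - v) (a(v) = (4*6)*(-1/(2 - (v - 1*1))) = 24*(-1/(2 - (v - 1))) = 24*(-1/(2 - (-1 + v))) = 24*(-1/(2 + (1 - v))) = 24*(-1/(3 - v)) = -24/(3 - v))
-558*a(Z(-1)) = -13392/(-3 + (⅓)*(-1)) = -13392/(-3 - ⅓) = -13392/(-10/3) = -13392*(-3)/10 = -558*(-36/5) = 20088/5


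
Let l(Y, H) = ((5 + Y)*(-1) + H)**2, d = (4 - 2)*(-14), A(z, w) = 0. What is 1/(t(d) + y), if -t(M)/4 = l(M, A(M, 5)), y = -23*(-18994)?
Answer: 1/434746 ≈ 2.3002e-6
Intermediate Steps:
y = 436862
d = -28 (d = 2*(-14) = -28)
l(Y, H) = (-5 + H - Y)**2 (l(Y, H) = ((-5 - Y) + H)**2 = (-5 + H - Y)**2)
t(M) = -4*(5 + M)**2 (t(M) = -4*(5 + M - 1*0)**2 = -4*(5 + M + 0)**2 = -4*(5 + M)**2)
1/(t(d) + y) = 1/(-4*(5 - 28)**2 + 436862) = 1/(-4*(-23)**2 + 436862) = 1/(-4*529 + 436862) = 1/(-2116 + 436862) = 1/434746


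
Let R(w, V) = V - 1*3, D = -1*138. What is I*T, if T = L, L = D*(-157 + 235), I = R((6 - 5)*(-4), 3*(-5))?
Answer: 193752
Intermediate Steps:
D = -138
R(w, V) = -3 + V (R(w, V) = V - 3 = -3 + V)
I = -18 (I = -3 + 3*(-5) = -3 - 15 = -18)
L = -10764 (L = -138*(-157 + 235) = -138*78 = -10764)
T = -10764
I*T = -18*(-10764) = 193752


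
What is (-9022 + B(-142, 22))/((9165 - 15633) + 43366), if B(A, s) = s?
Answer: -4500/18449 ≈ -0.24392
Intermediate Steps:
(-9022 + B(-142, 22))/((9165 - 15633) + 43366) = (-9022 + 22)/((9165 - 15633) + 43366) = -9000/(-6468 + 43366) = -9000/36898 = -9000*1/36898 = -4500/18449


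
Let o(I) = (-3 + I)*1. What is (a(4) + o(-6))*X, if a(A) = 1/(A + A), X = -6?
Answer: 213/4 ≈ 53.250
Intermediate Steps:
o(I) = -3 + I
a(A) = 1/(2*A)
(a(4) + o(-6))*X = ((1/2)/4 + (-3 - 6))*(-6) = ((1/2)*(1/4) - 9)*(-6) = (1/8 - 9)*(-6) = -71/8*(-6) = 213/4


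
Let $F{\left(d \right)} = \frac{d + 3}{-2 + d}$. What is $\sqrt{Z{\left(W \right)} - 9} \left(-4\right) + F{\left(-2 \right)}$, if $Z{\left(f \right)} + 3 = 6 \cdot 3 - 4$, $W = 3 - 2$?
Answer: $- \frac{1}{4} - 4 \sqrt{2} \approx -5.9069$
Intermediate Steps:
$W = 1$ ($W = 3 - 2 = 1$)
$Z{\left(f \right)} = 11$ ($Z{\left(f \right)} = -3 + \left(6 \cdot 3 - 4\right) = -3 + \left(18 - 4\right) = -3 + 14 = 11$)
$F{\left(d \right)} = \frac{3 + d}{-2 + d}$
$\sqrt{Z{\left(W \right)} - 9} \left(-4\right) + F{\left(-2 \right)} = \sqrt{11 - 9} \left(-4\right) + \frac{3 - 2}{-2 - 2} = \sqrt{2} \left(-4\right) + \frac{1}{-4} \cdot 1 = - 4 \sqrt{2} - \frac{1}{4} = - \frac{1}{4} - 4 \sqrt{2}$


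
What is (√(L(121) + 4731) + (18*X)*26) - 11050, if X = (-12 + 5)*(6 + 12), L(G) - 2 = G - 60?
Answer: -70018 + √4794 ≈ -69949.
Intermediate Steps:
L(G) = -58 + G (L(G) = 2 + (G - 60) = 2 + (-60 + G) = -58 + G)
X = -126 (X = -7*18 = -126)
(√(L(121) + 4731) + (18*X)*26) - 11050 = (√((-58 + 121) + 4731) + (18*(-126))*26) - 11050 = (√(63 + 4731) - 2268*26) - 11050 = (√4794 - 58968) - 11050 = (-58968 + √4794) - 11050 = -70018 + √4794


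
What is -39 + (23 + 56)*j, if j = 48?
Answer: 3753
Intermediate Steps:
-39 + (23 + 56)*j = -39 + (23 + 56)*48 = -39 + 79*48 = -39 + 3792 = 3753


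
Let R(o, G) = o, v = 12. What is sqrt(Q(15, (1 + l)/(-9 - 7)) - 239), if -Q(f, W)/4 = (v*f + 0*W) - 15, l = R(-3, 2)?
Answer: I*sqrt(899) ≈ 29.983*I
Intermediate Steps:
l = -3
Q(f, W) = 60 - 48*f (Q(f, W) = -4*((12*f + 0*W) - 15) = -4*((12*f + 0) - 15) = -4*(12*f - 15) = -4*(-15 + 12*f) = 60 - 48*f)
sqrt(Q(15, (1 + l)/(-9 - 7)) - 239) = sqrt((60 - 48*15) - 239) = sqrt((60 - 720) - 239) = sqrt(-660 - 239) = sqrt(-899) = I*sqrt(899)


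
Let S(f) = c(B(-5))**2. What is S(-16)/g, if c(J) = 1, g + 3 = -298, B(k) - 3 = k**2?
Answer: -1/301 ≈ -0.0033223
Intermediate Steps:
B(k) = 3 + k**2
g = -301 (g = -3 - 298 = -301)
S(f) = 1 (S(f) = 1**2 = 1)
S(-16)/g = 1/(-301) = 1*(-1/301) = -1/301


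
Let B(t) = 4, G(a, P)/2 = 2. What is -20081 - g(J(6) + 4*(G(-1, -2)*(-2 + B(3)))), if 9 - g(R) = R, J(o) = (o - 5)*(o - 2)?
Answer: -20054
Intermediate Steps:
G(a, P) = 4 (G(a, P) = 2*2 = 4)
J(o) = (-5 + o)*(-2 + o)
g(R) = 9 - R
-20081 - g(J(6) + 4*(G(-1, -2)*(-2 + B(3)))) = -20081 - (9 - ((10 + 6² - 7*6) + 4*(4*(-2 + 4)))) = -20081 - (9 - ((10 + 36 - 42) + 4*(4*2))) = -20081 - (9 - (4 + 4*8)) = -20081 - (9 - (4 + 32)) = -20081 - (9 - 1*36) = -20081 - (9 - 36) = -20081 - 1*(-27) = -20081 + 27 = -20054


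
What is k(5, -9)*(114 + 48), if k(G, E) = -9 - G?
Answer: -2268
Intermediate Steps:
k(5, -9)*(114 + 48) = (-9 - 1*5)*(114 + 48) = (-9 - 5)*162 = -14*162 = -2268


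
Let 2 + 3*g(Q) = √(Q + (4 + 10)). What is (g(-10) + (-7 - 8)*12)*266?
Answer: -47880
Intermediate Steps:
g(Q) = -⅔ + √(14 + Q)/3 (g(Q) = -⅔ + √(Q + (4 + 10))/3 = -⅔ + √(Q + 14)/3 = -⅔ + √(14 + Q)/3)
(g(-10) + (-7 - 8)*12)*266 = ((-⅔ + √(14 - 10)/3) + (-7 - 8)*12)*266 = ((-⅔ + √4/3) - 15*12)*266 = ((-⅔ + (⅓)*2) - 180)*266 = ((-⅔ + ⅔) - 180)*266 = (0 - 180)*266 = -180*266 = -47880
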